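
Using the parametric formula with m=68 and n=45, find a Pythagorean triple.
(2599, 6120, 6649)

Euclid's formula: a = m² - n², b = 2mn, c = m² + n²
m = 68, n = 45
a = 68² - 45² = 4624 - 2025 = 2599
b = 2 × 68 × 45 = 6120
c = 68² + 45² = 4624 + 2025 = 6649
Verification: 2599² + 6120² = 6754801 + 37454400 = 44209201 = 6649² ✓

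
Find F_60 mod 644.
144

Matrix identity: Q^n = [[F_(n+1), F_n], [F_n, F_(n-1)]] with Q = [[1,1],[1,0]].
n = 60 = 111100₂. Square-and-multiply, entries mod 644:
Q^1 = [[1,1],[1,0]]
Q^3 = (Q^1)²·Q = [[3,2],[2,1]]
Q^7 = (Q^3)²·Q = [[21,13],[13,8]]
Q^15 = (Q^7)²·Q = [[343,610],[610,377]]
Q^30 = (Q^15)² = [[309,636],[636,317]]
Q^60 = (Q^30)² = [[233,144],[144,89]]
F_60 mod 644 = Q^60[0][1] = 144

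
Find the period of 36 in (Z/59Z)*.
29

59 is prime, so ord(36) divides φ(59) = 58.
Divisors of 58: 1, 2, 29, 58.
Repeated squaring: 36^1 ≡ 36, 36^2 ≡ 57, 36^4 ≡ 4, 36^8 ≡ 16, 36^16 ≡ 20, 36^32 ≡ 46 (mod 59).
Test 36^d mod 59 for each divisor d in increasing order:
36^1 ≡ 36
36^2 ≡ 57
36^29 = 36^16·36^8·36^4·36^1 ≡ 1  ← first divisor giving 1
The order is 29.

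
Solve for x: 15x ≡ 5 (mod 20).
x ≡ 3 (mod 4)

gcd(15, 20) = 5, which divides 5, so solutions exist.
Divide through by 5: 3x ≡ 1 (mod 4).
Find 3^(-1) mod 4 by the extended Euclidean algorithm:
4 = 1 × 3 + 1  ⟹  1 = (1)·4 + (-1)·3
So (-1)·3 ≡ 1 (mod 4), i.e. 3^(-1) ≡ -1 ≡ 3 (mod 4).
x ≡ 3 × 1 = 3 ≡ 3 (mod 4).
Check: 15 × 3 = 45 ≡ 5 (mod 20).
x ≡ 3 (mod 4), giving 5 solutions mod 20.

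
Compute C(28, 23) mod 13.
0

Using Lucas' theorem:
Write n=28 and k=23 in base 13:
n in base 13: [2, 2]
k in base 13: [1, 10]
C(28,23) mod 13 = ∏ C(n_i, k_i) mod 13
Digit binomials (mod 13): C(2,1) = 2; C(2,10) = 0 (k_i > n_i)
Product: 2 × 0 = 0 ≡ 0 (mod 13)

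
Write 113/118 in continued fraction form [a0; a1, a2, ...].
[0; 1, 22, 1, 1, 2]

Euclidean algorithm steps:
113 = 0 × 118 + 113
118 = 1 × 113 + 5
113 = 22 × 5 + 3
5 = 1 × 3 + 2
3 = 1 × 2 + 1
2 = 2 × 1 + 0
Continued fraction: [0; 1, 22, 1, 1, 2]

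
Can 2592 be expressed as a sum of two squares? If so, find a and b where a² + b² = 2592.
36² + 36² (a=36, b=36)

Factorization: 2592 = 2^5 × 3^4
By Fermat: n is sum of two squares iff every prime p ≡ 3 (mod 4) appears to even power.
All primes ≡ 3 (mod 4) appear to even power.
Search a = 0, 1, 2, … for 2592 - a² a perfect square: first hit at a = 36: 2592 - 1296 = 1296 = 36².
2592 = 36² + 36² = 1296 + 1296 ✓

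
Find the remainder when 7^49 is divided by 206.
185

Repeated squaring. Binary of 49 = 110001.
7^1 ≡ 7 (mod 206); 7^2 ≡ 49 (mod 206); 7^4 ≡ 135 (mod 206); 7^8 ≡ 97 (mod 206); 7^16 ≡ 139 (mod 206); 7^32 ≡ 163 (mod 206)
7^49 = 7^1 × 7^16 × 7^32 ≡ 185 (mod 206)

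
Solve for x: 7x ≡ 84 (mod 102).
x ≡ 12 (mod 102)

gcd(7, 102) = 1, which divides 84, so solutions exist.
Find 7^(-1) mod 102 by the extended Euclidean algorithm:
102 = 14 × 7 + 4  ⟹  4 = (1)·102 + (-14)·7
7 = 1 × 4 + 3  ⟹  3 = (-1)·102 + (15)·7
4 = 1 × 3 + 1  ⟹  1 = (2)·102 + (-29)·7
So (-29)·7 ≡ 1 (mod 102), i.e. 7^(-1) ≡ -29 ≡ 73 (mod 102).
x ≡ 73 × 84 = 6132 ≡ 12 (mod 102).
Check: 7 × 12 = 84 ≡ 84 (mod 102).
Unique solution: x ≡ 12 (mod 102)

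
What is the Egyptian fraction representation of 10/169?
1/17 + 1/2873

Greedy algorithm:
10/169: ceiling(169/10) = 17, use 1/17
1/2873: ceiling(2873/1) = 2873, use 1/2873
Result: 10/169 = 1/17 + 1/2873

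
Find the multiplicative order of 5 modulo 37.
36

37 is prime, so ord(5) divides φ(37) = 36.
Divisors of 36: 1, 2, 3, 4, 6, 9, 12, 18, 36.
Repeated squaring: 5^1 ≡ 5, 5^2 ≡ 25, 5^4 ≡ 33, 5^8 ≡ 16, 5^16 ≡ 34, 5^32 ≡ 9 (mod 37).
Test 5^d mod 37 for each divisor d in increasing order:
5^1 ≡ 5
5^2 ≡ 25
5^3 = 5^2·5^1 ≡ 14
5^4 ≡ 33
5^6 = 5^4·5^2 ≡ 11
5^9 = 5^8·5^1 ≡ 6
5^12 = 5^8·5^4 ≡ 10
5^18 = 5^16·5^2 ≡ 36
5^36 = 5^32·5^4 ≡ 1  ← first divisor giving 1
The order is 36.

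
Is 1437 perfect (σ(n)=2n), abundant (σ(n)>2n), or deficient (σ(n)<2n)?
deficient

Proper divisors of 1437: sum = 1 + 3 + 479 = 483
Since 483 < 1437, 1437 is deficient.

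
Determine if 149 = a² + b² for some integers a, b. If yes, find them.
7² + 10² (a=7, b=10)

Factorization: 149 = 149
By Fermat: n is sum of two squares iff every prime p ≡ 3 (mod 4) appears to even power.
All primes ≡ 3 (mod 4) appear to even power.
Search a = 0, 1, 2, … for 149 - a² a perfect square: first hit at a = 7: 149 - 49 = 100 = 10².
149 = 7² + 10² = 49 + 100 ✓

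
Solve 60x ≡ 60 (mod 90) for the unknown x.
x ≡ 1 (mod 3)

gcd(60, 90) = 30, which divides 60, so solutions exist.
Divide through by 30: 2x ≡ 2 (mod 3).
Find 2^(-1) mod 3 by the extended Euclidean algorithm:
3 = 1 × 2 + 1  ⟹  1 = (1)·3 + (-1)·2
So (-1)·2 ≡ 1 (mod 3), i.e. 2^(-1) ≡ -1 ≡ 2 (mod 3).
x ≡ 2 × 2 = 4 ≡ 1 (mod 3).
Check: 60 × 1 = 60 ≡ 60 (mod 90).
x ≡ 1 (mod 3), giving 30 solutions mod 90.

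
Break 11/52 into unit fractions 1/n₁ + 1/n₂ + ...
1/5 + 1/87 + 1/22620

Greedy algorithm:
11/52: ceiling(52/11) = 5, use 1/5
3/260: ceiling(260/3) = 87, use 1/87
1/22620: ceiling(22620/1) = 22620, use 1/22620
Result: 11/52 = 1/5 + 1/87 + 1/22620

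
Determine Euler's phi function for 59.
58

59 = 59
φ(n) = n × ∏(1 - 1/p) for each prime p dividing n
φ(59) = 59 × (1 - 1/59) = 58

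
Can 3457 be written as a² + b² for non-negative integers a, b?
39² + 44² (a=39, b=44)

Factorization: 3457 = 3457
By Fermat: n is sum of two squares iff every prime p ≡ 3 (mod 4) appears to even power.
All primes ≡ 3 (mod 4) appear to even power.
Search a = 0, 1, 2, … for 3457 - a² a perfect square: first hit at a = 39: 3457 - 1521 = 1936 = 44².
3457 = 39² + 44² = 1521 + 1936 ✓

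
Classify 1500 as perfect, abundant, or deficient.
abundant

Proper divisors of 1500: sum = 1 + 2 + 3 + 4 + 5 + 6 + 10 + 12 + ... + 300 + 375 + 500 + 750 (23 divisors) = 2868
Since 2868 > 1500, 1500 is abundant.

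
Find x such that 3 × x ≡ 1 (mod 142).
95

gcd(3, 142) = 1, so the inverse exists.
Extended Euclidean algorithm on (142, 3):
142 = 47 × 3 + 1  ⟹  1 = (1)·142 + (-47)·3
So (-47)·3 ≡ 1 (mod 142), i.e. 3^(-1) ≡ -47 ≡ 95 (mod 142).
Check: 3 × 95 = 285 ≡ 1 (mod 142)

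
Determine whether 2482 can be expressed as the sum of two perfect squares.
9² + 49² (a=9, b=49)

Factorization: 2482 = 2 × 17 × 73
By Fermat: n is sum of two squares iff every prime p ≡ 3 (mod 4) appears to even power.
All primes ≡ 3 (mod 4) appear to even power.
Search a = 0, 1, 2, … for 2482 - a² a perfect square: first hit at a = 9: 2482 - 81 = 2401 = 49².
2482 = 9² + 49² = 81 + 2401 ✓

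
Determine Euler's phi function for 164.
80

164 = 2^2 × 41
φ(n) = n × ∏(1 - 1/p) for each prime p dividing n
φ(164) = 164 × (1 - 1/2) × (1 - 1/41) = 80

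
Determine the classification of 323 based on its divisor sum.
deficient

Proper divisors of 323: sum = 1 + 17 + 19 = 37
Since 37 < 323, 323 is deficient.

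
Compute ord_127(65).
126

127 is prime, so ord(65) divides φ(127) = 126.
Divisors of 126: 1, 2, 3, 6, 7, 9, 14, 18, 21, 42, 63, 126.
Repeated squaring: 65^1 ≡ 65, 65^2 ≡ 34, 65^4 ≡ 13, 65^8 ≡ 42, 65^16 ≡ 113, 65^32 ≡ 69, 65^64 ≡ 62 (mod 127).
Test 65^d mod 127 for each divisor d in increasing order:
65^1 ≡ 65
65^2 ≡ 34
65^3 = 65^2·65^1 ≡ 51
65^6 = 65^4·65^2 ≡ 61
65^7 = 65^4·65^2·65^1 ≡ 28
65^9 = 65^8·65^1 ≡ 63
65^14 = 65^8·65^4·65^2 ≡ 22
65^18 = 65^16·65^2 ≡ 32
65^21 = 65^16·65^4·65^1 ≡ 108
65^42 = 65^32·65^8·65^2 ≡ 107
65^63 = 65^32·65^16·65^8·65^4·65^2·65^1 ≡ 126
65^126 = 65^64·65^32·65^16·65^8·65^4·65^2 ≡ 1  ← first divisor giving 1
The order is 126.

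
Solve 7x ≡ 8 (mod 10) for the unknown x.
x ≡ 4 (mod 10)

gcd(7, 10) = 1, which divides 8, so solutions exist.
Find 7^(-1) mod 10 by the extended Euclidean algorithm:
10 = 1 × 7 + 3  ⟹  3 = (1)·10 + (-1)·7
7 = 2 × 3 + 1  ⟹  1 = (-2)·10 + (3)·7
So (3)·7 ≡ 1 (mod 10), i.e. 7^(-1) ≡ 3 (mod 10).
x ≡ 3 × 8 = 24 ≡ 4 (mod 10).
Check: 7 × 4 = 28 ≡ 8 (mod 10).
Unique solution: x ≡ 4 (mod 10)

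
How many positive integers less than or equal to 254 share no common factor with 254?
126

254 = 2 × 127
φ(n) = n × ∏(1 - 1/p) for each prime p dividing n
φ(254) = 254 × (1 - 1/2) × (1 - 1/127) = 126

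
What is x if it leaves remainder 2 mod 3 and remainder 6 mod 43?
92

Using Chinese Remainder Theorem:
M = 3 × 43 = 129
M1 = 43, M2 = 3
y1 = 43^(-1) mod 3 = 1
y2 = 3^(-1) mod 43 = 29
x = (2×43×1 + 6×3×29) mod 129 = 92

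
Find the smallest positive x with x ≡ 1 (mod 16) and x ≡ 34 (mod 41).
321

Using Chinese Remainder Theorem:
M = 16 × 41 = 656
M1 = 41, M2 = 16
y1 = 41^(-1) mod 16 = 9
y2 = 16^(-1) mod 41 = 18
x = (1×41×9 + 34×16×18) mod 656 = 321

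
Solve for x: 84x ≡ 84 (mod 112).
x ≡ 1 (mod 4)

gcd(84, 112) = 28, which divides 84, so solutions exist.
Divide through by 28: 3x ≡ 3 (mod 4).
Find 3^(-1) mod 4 by the extended Euclidean algorithm:
4 = 1 × 3 + 1  ⟹  1 = (1)·4 + (-1)·3
So (-1)·3 ≡ 1 (mod 4), i.e. 3^(-1) ≡ -1 ≡ 3 (mod 4).
x ≡ 3 × 3 = 9 ≡ 1 (mod 4).
Check: 84 × 1 = 84 ≡ 84 (mod 112).
x ≡ 1 (mod 4), giving 28 solutions mod 112.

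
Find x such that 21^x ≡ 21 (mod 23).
1

Baby-step giant-step with step n = ⌈√23⌉ = 5.
Baby steps 21^j mod 23 (j:value) for j=0..4: 0:1, 1:21, 2:4, 3:15, 4:16.
h = 21 is already in the table at j=1, so x = 1.
Check: 21^1 ≡ 21 (mod 23).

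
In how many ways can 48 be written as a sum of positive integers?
147273

p(n) counts ways to write n as a sum of positive integers (order ignored).
Euler's pentagonal recurrence: p(k) = p(k-1) + p(k-2) - p(k-5) - p(k-7) + p(k-12) + p(k-15) - ... (offsets j(3j∓1)/2, signs ++--, p(0)=1, p(<0)=0).
DP table for k = 0..47: p(0)=1, p(1)=1, p(2)=2, p(3)=3, p(4)=5, p(5)=7, p(6)=11, p(7)=15, p(8)=22, p(9)=30, p(10)=42, p(11)=56, p(12)=77, p(13)=101, p(14)=135, p(15)=176, p(16)=231, p(17)=297, p(18)=385, p(19)=490, p(20)=627, p(21)=792, p(22)=1002, p(23)=1255, p(24)=1575, p(25)=1958, p(26)=2436, p(27)=3010, p(28)=3718, p(29)=4565, p(30)=5604, p(31)=6842, p(32)=8349, p(33)=10143, p(34)=12310, p(35)=14883, p(36)=17977, p(37)=21637, p(38)=26015, p(39)=31185, p(40)=37338, p(41)=44583, p(42)=53174, p(43)=63261, p(44)=75175, p(45)=89134, p(46)=105558, p(47)=124754.
Final step: p(48) = p(47) + p(46) - p(43) - p(41) + p(36) + p(33) - p(26) - p(22) + p(13) + p(8)
= 124754 + 105558 - 63261 - 44583 + 17977 + 10143 - 2436 - 1002 + 101 + 22
= 147273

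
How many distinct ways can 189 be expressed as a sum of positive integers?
1527273599625

p(n) counts ways to write n as a sum of positive integers (order ignored).
Euler's pentagonal recurrence: p(k) = p(k-1) + p(k-2) - p(k-5) - p(k-7) + p(k-12) + p(k-15) - ... (offsets j(3j∓1)/2, signs ++--, p(0)=1, p(<0)=0).
DP table for k = 0..188: p(0)=1, p(1)=1, p(2)=2, p(3)=3, p(4)=5, p(5)=7, p(6)=11, p(7)=15, p(8)=22, p(9)=30, p(10)=42, p(11)=56, p(12)=77, p(13)=101, p(14)=135, p(15)=176, p(16)=231, p(17)=297, p(18)=385, p(19)=490, p(20)=627, p(21)=792, p(22)=1002, p(23)=1255, p(24)=1575, p(25)=1958, p(26)=2436, p(27)=3010, p(28)=3718, p(29)=4565, p(30)=5604, p(31)=6842, p(32)=8349, p(33)=10143, p(34)=12310, p(35)=14883, p(36)=17977, p(37)=21637, p(38)=26015, p(39)=31185, p(40)=37338, p(41)=44583, p(42)=53174, p(43)=63261, p(44)=75175, p(45)=89134, p(46)=105558, p(47)=124754, p(48)=147273, p(49)=173525, p(50)=204226, p(51)=239943, p(52)=281589, p(53)=329931, p(54)=386155, p(55)=451276, p(56)=526823, p(57)=614154, p(58)=715220, p(59)=831820, p(60)=966467, p(61)=1121505, p(62)=1300156, p(63)=1505499, p(64)=1741630, p(65)=2012558, p(66)=2323520, p(67)=2679689, p(68)=3087735, p(69)=3554345, p(70)=4087968, p(71)=4697205, p(72)=5392783, p(73)=6185689, p(74)=7089500, p(75)=8118264, p(76)=9289091, p(77)=10619863, p(78)=12132164, p(79)=13848650, p(80)=15796476, p(81)=18004327, p(82)=20506255, p(83)=23338469, p(84)=26543660, p(85)=30167357, p(86)=34262962, p(87)=38887673, p(88)=44108109, p(89)=49995925, p(90)=56634173, p(91)=64112359, p(92)=72533807, p(93)=82010177, p(94)=92669720, p(95)=104651419, p(96)=118114304, p(97)=133230930, p(98)=150198136, p(99)=169229875, p(100)=190569292, p(101)=214481126, p(102)=241265379, p(103)=271248950, p(104)=304801365, p(105)=342325709, p(106)=384276336, p(107)=431149389, p(108)=483502844, p(109)=541946240, p(110)=607163746, p(111)=679903203, p(112)=761002156, p(113)=851376628, p(114)=952050665, p(115)=1064144451, p(116)=1188908248, p(117)=1327710076, p(118)=1482074143, p(119)=1653668665, p(120)=1844349560, p(121)=2056148051, p(122)=2291320912, p(123)=2552338241, p(124)=2841940500, p(125)=3163127352, p(126)=3519222692, p(127)=3913864295, p(128)=4351078600, p(129)=4835271870, p(130)=5371315400, p(131)=5964539504, p(132)=6620830889, p(133)=7346629512, p(134)=8149040695, p(135)=9035836076, p(136)=10015581680, p(137)=11097645016, p(138)=12292341831, p(139)=13610949895, p(140)=15065878135, p(141)=16670689208, p(142)=18440293320, p(143)=20390982757, p(144)=22540654445, p(145)=24908858009, p(146)=27517052599, p(147)=30388671978, p(148)=33549419497, p(149)=37027355200, p(150)=40853235313, p(151)=45060624582, p(152)=49686288421, p(153)=54770336324, p(154)=60356673280, p(155)=66493182097, p(156)=73232243759, p(157)=80630964769, p(158)=88751778802, p(159)=97662728555, p(160)=107438159466, p(161)=118159068427, p(162)=129913904637, p(163)=142798995930, p(164)=156919475295, p(165)=172389800255, p(166)=189334822579, p(167)=207890420102, p(168)=228204732751, p(169)=250438925115, p(170)=274768617130, p(171)=301384802048, p(172)=330495499613, p(173)=362326859895, p(174)=397125074750, p(175)=435157697830, p(176)=476715857290, p(177)=522115831195, p(178)=571701605655, p(179)=625846753120, p(180)=684957390936, p(181)=749474411781, p(182)=819876908323, p(183)=896684817527, p(184)=980462880430, p(185)=1071823774337, p(186)=1171432692373, p(187)=1280011042268, p(188)=1398341745571.
Final step: p(189) = p(188) + p(187) - p(184) - p(182) + p(177) + p(174) - p(167) - p(163) + p(154) + p(149) - p(138) - p(132) + p(119) + p(112) - p(97) - p(89) + p(72) + p(63) - p(44) - p(34) + p(13) + p(2)
= 1398341745571 + 1280011042268 - 980462880430 - 819876908323 + 522115831195 + 397125074750 - 207890420102 - 142798995930 + 60356673280 + 37027355200 - 12292341831 - 6620830889 + 1653668665 + 761002156 - 133230930 - 49995925 + 5392783 + 1505499 - 75175 - 12310 + 101 + 2
= 1527273599625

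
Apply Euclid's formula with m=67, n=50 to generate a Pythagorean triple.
(1989, 6700, 6989)

Euclid's formula: a = m² - n², b = 2mn, c = m² + n²
m = 67, n = 50
a = 67² - 50² = 4489 - 2500 = 1989
b = 2 × 67 × 50 = 6700
c = 67² + 50² = 4489 + 2500 = 6989
Verification: 1989² + 6700² = 3956121 + 44890000 = 48846121 = 6989² ✓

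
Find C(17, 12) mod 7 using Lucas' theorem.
0

Using Lucas' theorem:
Write n=17 and k=12 in base 7:
n in base 7: [2, 3]
k in base 7: [1, 5]
C(17,12) mod 7 = ∏ C(n_i, k_i) mod 7
Digit binomials (mod 7): C(2,1) = 2; C(3,5) = 0 (k_i > n_i)
Product: 2 × 0 = 0 ≡ 0 (mod 7)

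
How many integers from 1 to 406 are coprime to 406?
168

406 = 2 × 7 × 29
φ(n) = n × ∏(1 - 1/p) for each prime p dividing n
φ(406) = 406 × (1 - 1/2) × (1 - 1/7) × (1 - 1/29) = 168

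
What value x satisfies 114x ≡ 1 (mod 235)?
134

gcd(114, 235) = 1, so the inverse exists.
Extended Euclidean algorithm on (235, 114):
235 = 2 × 114 + 7  ⟹  7 = (1)·235 + (-2)·114
114 = 16 × 7 + 2  ⟹  2 = (-16)·235 + (33)·114
7 = 3 × 2 + 1  ⟹  1 = (49)·235 + (-101)·114
So (-101)·114 ≡ 1 (mod 235), i.e. 114^(-1) ≡ -101 ≡ 134 (mod 235).
Check: 114 × 134 = 15276 ≡ 1 (mod 235)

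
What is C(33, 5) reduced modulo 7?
1

Using Lucas' theorem:
Write n=33 and k=5 in base 7:
n in base 7: [4, 5]
k in base 7: [0, 5]
C(33,5) mod 7 = ∏ C(n_i, k_i) mod 7
Digit binomials (mod 7): C(4,0) = 1; C(5,5) = 1
Product: 1 × 1 = 1 ≡ 1 (mod 7)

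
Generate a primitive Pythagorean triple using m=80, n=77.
(471, 12320, 12329)

Euclid's formula: a = m² - n², b = 2mn, c = m² + n²
m = 80, n = 77
a = 80² - 77² = 6400 - 5929 = 471
b = 2 × 80 × 77 = 12320
c = 80² + 77² = 6400 + 5929 = 12329
Verification: 471² + 12320² = 221841 + 151782400 = 152004241 = 12329² ✓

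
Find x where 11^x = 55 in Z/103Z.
98

Baby-step giant-step with step n = ⌈√103⌉ = 11.
Baby steps 11^j mod 103 (j:value) for j=0..10: 0:1, 1:11, 2:18, 3:95, 4:15, 5:62, 6:64, 7:86, 8:19, 9:3, 10:33.
Giant-step multiplier: 11^(-11) ≡ 11^(102-11) = 11^91 ≡ 21 (mod 103).
Giant steps γ_i = 55·21^i mod 103: γ_0=55, γ_1=22, γ_2=50, γ_3=20, γ_4=8, γ_5=65, γ_6=26, γ_7=31, γ_8=33 (in table at j=10).
x = i·n + j = 8·11 + 10 = 98.
Check: 11^98 ≡ 55 (mod 103).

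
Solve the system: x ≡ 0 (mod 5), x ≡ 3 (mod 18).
75

Using Chinese Remainder Theorem:
M = 5 × 18 = 90
M1 = 18, M2 = 5
y1 = 18^(-1) mod 5 = 2
y2 = 5^(-1) mod 18 = 11
x = (0×18×2 + 3×5×11) mod 90 = 75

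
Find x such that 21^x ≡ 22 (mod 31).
13

Baby-step giant-step with step n = ⌈√31⌉ = 6.
Baby steps 21^j mod 31 (j:value) for j=0..5: 0:1, 1:21, 2:7, 3:23, 4:18, 5:6.
Giant-step multiplier: 21^(-6) ≡ 21^(30-6) = 21^24 ≡ 16 (mod 31).
Giant steps γ_i = 22·16^i mod 31: γ_0=22, γ_1=11, γ_2=21 (in table at j=1).
x = i·n + j = 2·6 + 1 = 13.
Check: 21^13 ≡ 22 (mod 31).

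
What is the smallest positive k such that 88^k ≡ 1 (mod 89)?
2

89 is prime, so ord(88) divides φ(89) = 88.
Divisors of 88: 1, 2, 4, 8, 11, 22, 44, 88.
Repeated squaring: 88^1 ≡ 88, 88^2 ≡ 1, 88^4 ≡ 1, 88^8 ≡ 1, 88^16 ≡ 1, 88^32 ≡ 1, 88^64 ≡ 1 (mod 89).
Test 88^d mod 89 for each divisor d in increasing order:
88^1 ≡ 88
88^2 ≡ 1  ← first divisor giving 1
The order is 2.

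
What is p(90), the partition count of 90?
56634173

p(n) counts ways to write n as a sum of positive integers (order ignored).
Euler's pentagonal recurrence: p(k) = p(k-1) + p(k-2) - p(k-5) - p(k-7) + p(k-12) + p(k-15) - ... (offsets j(3j∓1)/2, signs ++--, p(0)=1, p(<0)=0).
DP table for k = 0..89: p(0)=1, p(1)=1, p(2)=2, p(3)=3, p(4)=5, p(5)=7, p(6)=11, p(7)=15, p(8)=22, p(9)=30, p(10)=42, p(11)=56, p(12)=77, p(13)=101, p(14)=135, p(15)=176, p(16)=231, p(17)=297, p(18)=385, p(19)=490, p(20)=627, p(21)=792, p(22)=1002, p(23)=1255, p(24)=1575, p(25)=1958, p(26)=2436, p(27)=3010, p(28)=3718, p(29)=4565, p(30)=5604, p(31)=6842, p(32)=8349, p(33)=10143, p(34)=12310, p(35)=14883, p(36)=17977, p(37)=21637, p(38)=26015, p(39)=31185, p(40)=37338, p(41)=44583, p(42)=53174, p(43)=63261, p(44)=75175, p(45)=89134, p(46)=105558, p(47)=124754, p(48)=147273, p(49)=173525, p(50)=204226, p(51)=239943, p(52)=281589, p(53)=329931, p(54)=386155, p(55)=451276, p(56)=526823, p(57)=614154, p(58)=715220, p(59)=831820, p(60)=966467, p(61)=1121505, p(62)=1300156, p(63)=1505499, p(64)=1741630, p(65)=2012558, p(66)=2323520, p(67)=2679689, p(68)=3087735, p(69)=3554345, p(70)=4087968, p(71)=4697205, p(72)=5392783, p(73)=6185689, p(74)=7089500, p(75)=8118264, p(76)=9289091, p(77)=10619863, p(78)=12132164, p(79)=13848650, p(80)=15796476, p(81)=18004327, p(82)=20506255, p(83)=23338469, p(84)=26543660, p(85)=30167357, p(86)=34262962, p(87)=38887673, p(88)=44108109, p(89)=49995925.
Final step: p(90) = p(89) + p(88) - p(85) - p(83) + p(78) + p(75) - p(68) - p(64) + p(55) + p(50) - p(39) - p(33) + p(20) + p(13)
= 49995925 + 44108109 - 30167357 - 23338469 + 12132164 + 8118264 - 3087735 - 1741630 + 451276 + 204226 - 31185 - 10143 + 627 + 101
= 56634173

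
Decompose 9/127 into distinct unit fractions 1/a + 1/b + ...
1/15 + 1/239 + 1/65043 + 1/4935625448 + 1/48720797120954775960

Greedy algorithm:
9/127: ceiling(127/9) = 15, use 1/15
8/1905: ceiling(1905/8) = 239, use 1/239
7/455295: ceiling(455295/7) = 65043, use 1/65043
2/9871250895: ceiling(9871250895/2) = 4935625448, use 1/4935625448
1/48720797120954775960: ceiling(48720797120954775960/1) = 48720797120954775960, use 1/48720797120954775960
Result: 9/127 = 1/15 + 1/239 + 1/65043 + 1/4935625448 + 1/48720797120954775960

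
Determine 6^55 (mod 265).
216

Repeated squaring. Binary of 55 = 110111.
6^1 ≡ 6 (mod 265); 6^2 ≡ 36 (mod 265); 6^4 ≡ 236 (mod 265); 6^8 ≡ 46 (mod 265); 6^16 ≡ 261 (mod 265); 6^32 ≡ 16 (mod 265)
6^55 = 6^1 × 6^2 × 6^4 × 6^16 × 6^32 ≡ 216 (mod 265)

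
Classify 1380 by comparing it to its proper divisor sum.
abundant

Proper divisors of 1380: sum = 1 + 2 + 3 + 4 + 5 + 6 + 10 + 12 + ... + 276 + 345 + 460 + 690 (23 divisors) = 2652
Since 2652 > 1380, 1380 is abundant.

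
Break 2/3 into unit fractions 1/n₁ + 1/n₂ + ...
1/2 + 1/6

Greedy algorithm:
2/3: ceiling(3/2) = 2, use 1/2
1/6: ceiling(6/1) = 6, use 1/6
Result: 2/3 = 1/2 + 1/6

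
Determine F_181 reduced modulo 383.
67

Matrix identity: Q^n = [[F_(n+1), F_n], [F_n, F_(n-1)]] with Q = [[1,1],[1,0]].
n = 181 = 10110101₂. Square-and-multiply, entries mod 383:
Q^1 = [[1,1],[1,0]]
Q^2 = (Q^1)² = [[2,1],[1,1]]
Q^5 = (Q^2)²·Q = [[8,5],[5,3]]
Q^11 = (Q^5)²·Q = [[144,89],[89,55]]
Q^22 = (Q^11)² = [[315,93],[93,222]]
Q^45 = (Q^22)²·Q = [[19,251],[251,151]]
Q^90 = (Q^45)² = [[167,157],[157,10]]
Q^181 = (Q^90)²·Q = [[280,67],[67,213]]
F_181 mod 383 = Q^181[0][1] = 67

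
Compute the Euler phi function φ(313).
312

313 = 313
φ(n) = n × ∏(1 - 1/p) for each prime p dividing n
φ(313) = 313 × (1 - 1/313) = 312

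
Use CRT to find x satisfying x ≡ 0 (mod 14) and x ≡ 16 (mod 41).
98

Using Chinese Remainder Theorem:
M = 14 × 41 = 574
M1 = 41, M2 = 14
y1 = 41^(-1) mod 14 = 13
y2 = 14^(-1) mod 41 = 3
x = (0×41×13 + 16×14×3) mod 574 = 98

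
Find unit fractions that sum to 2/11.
1/6 + 1/66

Greedy algorithm:
2/11: ceiling(11/2) = 6, use 1/6
1/66: ceiling(66/1) = 66, use 1/66
Result: 2/11 = 1/6 + 1/66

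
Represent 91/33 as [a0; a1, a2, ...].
[2; 1, 3, 8]

Euclidean algorithm steps:
91 = 2 × 33 + 25
33 = 1 × 25 + 8
25 = 3 × 8 + 1
8 = 8 × 1 + 0
Continued fraction: [2; 1, 3, 8]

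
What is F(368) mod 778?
237

Matrix identity: Q^n = [[F_(n+1), F_n], [F_n, F_(n-1)]] with Q = [[1,1],[1,0]].
n = 368 = 101110000₂. Square-and-multiply, entries mod 778:
Q^1 = [[1,1],[1,0]]
Q^2 = (Q^1)² = [[2,1],[1,1]]
Q^5 = (Q^2)²·Q = [[8,5],[5,3]]
Q^11 = (Q^5)²·Q = [[144,89],[89,55]]
Q^23 = (Q^11)²·Q = [[466,649],[649,595]]
Q^46 = (Q^23)² = [[397,59],[59,338]]
Q^92 = (Q^46)² = [[44,575],[575,247]]
Q^184 = (Q^92)² = [[355,55],[55,300]]
Q^368 = (Q^184)² = [[680,237],[237,443]]
F_368 mod 778 = Q^368[0][1] = 237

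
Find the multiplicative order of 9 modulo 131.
65

131 is prime, so ord(9) divides φ(131) = 130.
Divisors of 130: 1, 2, 5, 10, 13, 26, 65, 130.
Repeated squaring: 9^1 ≡ 9, 9^2 ≡ 81, 9^4 ≡ 11, 9^8 ≡ 121, 9^16 ≡ 100, 9^32 ≡ 44, 9^64 ≡ 102, 9^128 ≡ 55 (mod 131).
Test 9^d mod 131 for each divisor d in increasing order:
9^1 ≡ 9
9^2 ≡ 81
9^5 = 9^4·9^1 ≡ 99
9^10 = 9^8·9^2 ≡ 107
9^13 = 9^8·9^4·9^1 ≡ 58
9^26 = 9^16·9^8·9^2 ≡ 89
9^65 = 9^64·9^1 ≡ 1  ← first divisor giving 1
The order is 65.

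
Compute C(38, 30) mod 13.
1

Using Lucas' theorem:
Write n=38 and k=30 in base 13:
n in base 13: [2, 12]
k in base 13: [2, 4]
C(38,30) mod 13 = ∏ C(n_i, k_i) mod 13
Digit binomials (mod 13): C(2,2) = 1; C(12,4) = 495 ≡ 1
Product: 1 × 1 = 1 ≡ 1 (mod 13)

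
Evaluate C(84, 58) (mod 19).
13

Using Lucas' theorem:
Write n=84 and k=58 in base 19:
n in base 19: [4, 8]
k in base 19: [3, 1]
C(84,58) mod 19 = ∏ C(n_i, k_i) mod 19
Digit binomials (mod 19): C(4,3) = 4; C(8,1) = 8
Product: 4 × 8 = 32 ≡ 13 (mod 19)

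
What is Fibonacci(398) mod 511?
104

Matrix identity: Q^n = [[F_(n+1), F_n], [F_n, F_(n-1)]] with Q = [[1,1],[1,0]].
n = 398 = 110001110₂. Square-and-multiply, entries mod 511:
Q^1 = [[1,1],[1,0]]
Q^3 = (Q^1)²·Q = [[3,2],[2,1]]
Q^6 = (Q^3)² = [[13,8],[8,5]]
Q^12 = (Q^6)² = [[233,144],[144,89]]
Q^24 = (Q^12)² = [[419,378],[378,41]]
Q^49 = (Q^24)²·Q = [[232,92],[92,140]]
Q^99 = (Q^49)²·Q = [[444,457],[457,498]]
Q^199 = (Q^99)²·Q = [[483,251],[251,232]]
Q^398 = (Q^199)² = [[421,104],[104,317]]
F_398 mod 511 = Q^398[0][1] = 104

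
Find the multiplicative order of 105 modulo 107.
53

107 is prime, so ord(105) divides φ(107) = 106.
Divisors of 106: 1, 2, 53, 106.
Repeated squaring: 105^1 ≡ 105, 105^2 ≡ 4, 105^4 ≡ 16, 105^8 ≡ 42, 105^16 ≡ 52, 105^32 ≡ 29, 105^64 ≡ 92 (mod 107).
Test 105^d mod 107 for each divisor d in increasing order:
105^1 ≡ 105
105^2 ≡ 4
105^53 = 105^32·105^16·105^4·105^1 ≡ 1  ← first divisor giving 1
The order is 53.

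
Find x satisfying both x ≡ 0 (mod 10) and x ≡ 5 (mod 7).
40

Using Chinese Remainder Theorem:
M = 10 × 7 = 70
M1 = 7, M2 = 10
y1 = 7^(-1) mod 10 = 3
y2 = 10^(-1) mod 7 = 5
x = (0×7×3 + 5×10×5) mod 70 = 40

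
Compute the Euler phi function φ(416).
192

416 = 2^5 × 13
φ(n) = n × ∏(1 - 1/p) for each prime p dividing n
φ(416) = 416 × (1 - 1/2) × (1 - 1/13) = 192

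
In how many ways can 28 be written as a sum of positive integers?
3718

p(n) counts ways to write n as a sum of positive integers (order ignored).
Euler's pentagonal recurrence: p(k) = p(k-1) + p(k-2) - p(k-5) - p(k-7) + p(k-12) + p(k-15) - ... (offsets j(3j∓1)/2, signs ++--, p(0)=1, p(<0)=0).
DP table for k = 0..27: p(0)=1, p(1)=1, p(2)=2, p(3)=3, p(4)=5, p(5)=7, p(6)=11, p(7)=15, p(8)=22, p(9)=30, p(10)=42, p(11)=56, p(12)=77, p(13)=101, p(14)=135, p(15)=176, p(16)=231, p(17)=297, p(18)=385, p(19)=490, p(20)=627, p(21)=792, p(22)=1002, p(23)=1255, p(24)=1575, p(25)=1958, p(26)=2436, p(27)=3010.
Final step: p(28) = p(27) + p(26) - p(23) - p(21) + p(16) + p(13) - p(6) - p(2)
= 3010 + 2436 - 1255 - 792 + 231 + 101 - 11 - 2
= 3718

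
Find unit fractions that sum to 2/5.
1/3 + 1/15

Greedy algorithm:
2/5: ceiling(5/2) = 3, use 1/3
1/15: ceiling(15/1) = 15, use 1/15
Result: 2/5 = 1/3 + 1/15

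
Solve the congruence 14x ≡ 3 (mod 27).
x ≡ 6 (mod 27)

gcd(14, 27) = 1, which divides 3, so solutions exist.
Find 14^(-1) mod 27 by the extended Euclidean algorithm:
27 = 1 × 14 + 13  ⟹  13 = (1)·27 + (-1)·14
14 = 1 × 13 + 1  ⟹  1 = (-1)·27 + (2)·14
So (2)·14 ≡ 1 (mod 27), i.e. 14^(-1) ≡ 2 (mod 27).
x ≡ 2 × 3 = 6 ≡ 6 (mod 27).
Check: 14 × 6 = 84 ≡ 3 (mod 27).
Unique solution: x ≡ 6 (mod 27)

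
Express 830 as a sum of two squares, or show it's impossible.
Not possible

Factorization: 830 = 2 × 5 × 83
By Fermat: n is sum of two squares iff every prime p ≡ 3 (mod 4) appears to even power.
Prime(s) ≡ 3 (mod 4) with odd exponent: [(83, 1)]
Therefore 830 cannot be expressed as a² + b².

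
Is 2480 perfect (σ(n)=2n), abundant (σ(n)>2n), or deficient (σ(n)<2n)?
abundant

Proper divisors of 2480: sum = 1 + 2 + 4 + 5 + 8 + 10 + 16 + 20 + ... + 310 + 496 + 620 + 1240 (19 divisors) = 3472
Since 3472 > 2480, 2480 is abundant.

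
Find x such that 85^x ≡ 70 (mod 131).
117

Baby-step giant-step with step n = ⌈√131⌉ = 12.
Baby steps 85^j mod 131 (j:value) for j=0..11: 0:1, 1:85, 2:20, 3:128, 4:7, 5:71, 6:9, 7:110, 8:49, 9:104, 10:63, 11:115.
Giant-step multiplier: 85^(-12) ≡ 85^(130-12) = 85^118 ≡ 55 (mod 131).
Giant steps γ_i = 70·55^i mod 131: γ_0=70, γ_1=51, γ_2=54, γ_3=88, γ_4=124, γ_5=8, γ_6=47, γ_7=96, γ_8=40, γ_9=104 (in table at j=9).
x = i·n + j = 9·12 + 9 = 117.
Check: 85^117 ≡ 70 (mod 131).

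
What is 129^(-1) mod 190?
109

gcd(129, 190) = 1, so the inverse exists.
Extended Euclidean algorithm on (190, 129):
190 = 1 × 129 + 61  ⟹  61 = (1)·190 + (-1)·129
129 = 2 × 61 + 7  ⟹  7 = (-2)·190 + (3)·129
61 = 8 × 7 + 5  ⟹  5 = (17)·190 + (-25)·129
7 = 1 × 5 + 2  ⟹  2 = (-19)·190 + (28)·129
5 = 2 × 2 + 1  ⟹  1 = (55)·190 + (-81)·129
So (-81)·129 ≡ 1 (mod 190), i.e. 129^(-1) ≡ -81 ≡ 109 (mod 190).
Check: 129 × 109 = 14061 ≡ 1 (mod 190)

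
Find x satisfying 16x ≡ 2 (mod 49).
x ≡ 43 (mod 49)

gcd(16, 49) = 1, which divides 2, so solutions exist.
Find 16^(-1) mod 49 by the extended Euclidean algorithm:
49 = 3 × 16 + 1  ⟹  1 = (1)·49 + (-3)·16
So (-3)·16 ≡ 1 (mod 49), i.e. 16^(-1) ≡ -3 ≡ 46 (mod 49).
x ≡ 46 × 2 = 92 ≡ 43 (mod 49).
Check: 16 × 43 = 688 ≡ 2 (mod 49).
Unique solution: x ≡ 43 (mod 49)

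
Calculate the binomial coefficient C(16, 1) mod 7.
2

Using Lucas' theorem:
Write n=16 and k=1 in base 7:
n in base 7: [2, 2]
k in base 7: [0, 1]
C(16,1) mod 7 = ∏ C(n_i, k_i) mod 7
Digit binomials (mod 7): C(2,0) = 1; C(2,1) = 2
Product: 1 × 2 = 2 ≡ 2 (mod 7)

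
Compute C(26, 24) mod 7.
3

Using Lucas' theorem:
Write n=26 and k=24 in base 7:
n in base 7: [3, 5]
k in base 7: [3, 3]
C(26,24) mod 7 = ∏ C(n_i, k_i) mod 7
Digit binomials (mod 7): C(3,3) = 1; C(5,3) = 10 ≡ 3
Product: 1 × 3 = 3 ≡ 3 (mod 7)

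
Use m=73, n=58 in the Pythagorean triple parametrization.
(1965, 8468, 8693)

Euclid's formula: a = m² - n², b = 2mn, c = m² + n²
m = 73, n = 58
a = 73² - 58² = 5329 - 3364 = 1965
b = 2 × 73 × 58 = 8468
c = 73² + 58² = 5329 + 3364 = 8693
Verification: 1965² + 8468² = 3861225 + 71707024 = 75568249 = 8693² ✓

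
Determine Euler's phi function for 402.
132

402 = 2 × 3 × 67
φ(n) = n × ∏(1 - 1/p) for each prime p dividing n
φ(402) = 402 × (1 - 1/2) × (1 - 1/3) × (1 - 1/67) = 132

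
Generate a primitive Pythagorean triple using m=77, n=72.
(745, 11088, 11113)

Euclid's formula: a = m² - n², b = 2mn, c = m² + n²
m = 77, n = 72
a = 77² - 72² = 5929 - 5184 = 745
b = 2 × 77 × 72 = 11088
c = 77² + 72² = 5929 + 5184 = 11113
Verification: 745² + 11088² = 555025 + 122943744 = 123498769 = 11113² ✓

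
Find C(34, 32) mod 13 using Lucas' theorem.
2

Using Lucas' theorem:
Write n=34 and k=32 in base 13:
n in base 13: [2, 8]
k in base 13: [2, 6]
C(34,32) mod 13 = ∏ C(n_i, k_i) mod 13
Digit binomials (mod 13): C(2,2) = 1; C(8,6) = 28 ≡ 2
Product: 1 × 2 = 2 ≡ 2 (mod 13)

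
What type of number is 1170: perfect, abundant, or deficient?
abundant

Proper divisors of 1170: sum = 1 + 2 + 3 + 5 + 6 + 9 + 10 + 13 + ... + 195 + 234 + 390 + 585 (23 divisors) = 2106
Since 2106 > 1170, 1170 is abundant.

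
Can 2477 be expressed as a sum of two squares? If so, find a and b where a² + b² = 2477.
19² + 46² (a=19, b=46)

Factorization: 2477 = 2477
By Fermat: n is sum of two squares iff every prime p ≡ 3 (mod 4) appears to even power.
All primes ≡ 3 (mod 4) appear to even power.
Search a = 0, 1, 2, … for 2477 - a² a perfect square: first hit at a = 19: 2477 - 361 = 2116 = 46².
2477 = 19² + 46² = 361 + 2116 ✓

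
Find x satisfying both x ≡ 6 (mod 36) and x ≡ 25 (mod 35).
690

Using Chinese Remainder Theorem:
M = 36 × 35 = 1260
M1 = 35, M2 = 36
y1 = 35^(-1) mod 36 = 35
y2 = 36^(-1) mod 35 = 1
x = (6×35×35 + 25×36×1) mod 1260 = 690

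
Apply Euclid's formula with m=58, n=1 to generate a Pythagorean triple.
(3363, 116, 3365)

Euclid's formula: a = m² - n², b = 2mn, c = m² + n²
m = 58, n = 1
a = 58² - 1² = 3364 - 1 = 3363
b = 2 × 58 × 1 = 116
c = 58² + 1² = 3364 + 1 = 3365
Verification: 3363² + 116² = 11309769 + 13456 = 11323225 = 3365² ✓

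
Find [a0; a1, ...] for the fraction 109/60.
[1; 1, 4, 2, 5]

Euclidean algorithm steps:
109 = 1 × 60 + 49
60 = 1 × 49 + 11
49 = 4 × 11 + 5
11 = 2 × 5 + 1
5 = 5 × 1 + 0
Continued fraction: [1; 1, 4, 2, 5]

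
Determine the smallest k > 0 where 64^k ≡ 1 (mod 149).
74

149 is prime, so ord(64) divides φ(149) = 148.
Divisors of 148: 1, 2, 4, 37, 74, 148.
Repeated squaring: 64^1 ≡ 64, 64^2 ≡ 73, 64^4 ≡ 114, 64^8 ≡ 33, 64^16 ≡ 46, 64^32 ≡ 30, 64^64 ≡ 6, 64^128 ≡ 36 (mod 149).
Test 64^d mod 149 for each divisor d in increasing order:
64^1 ≡ 64
64^2 ≡ 73
64^4 ≡ 114
64^37 = 64^32·64^4·64^1 ≡ 148
64^74 = 64^64·64^8·64^2 ≡ 1  ← first divisor giving 1
The order is 74.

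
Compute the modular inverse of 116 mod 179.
125

gcd(116, 179) = 1, so the inverse exists.
Extended Euclidean algorithm on (179, 116):
179 = 1 × 116 + 63  ⟹  63 = (1)·179 + (-1)·116
116 = 1 × 63 + 53  ⟹  53 = (-1)·179 + (2)·116
63 = 1 × 53 + 10  ⟹  10 = (2)·179 + (-3)·116
53 = 5 × 10 + 3  ⟹  3 = (-11)·179 + (17)·116
10 = 3 × 3 + 1  ⟹  1 = (35)·179 + (-54)·116
So (-54)·116 ≡ 1 (mod 179), i.e. 116^(-1) ≡ -54 ≡ 125 (mod 179).
Check: 116 × 125 = 14500 ≡ 1 (mod 179)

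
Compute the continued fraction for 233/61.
[3; 1, 4, 1, 1, 5]

Euclidean algorithm steps:
233 = 3 × 61 + 50
61 = 1 × 50 + 11
50 = 4 × 11 + 6
11 = 1 × 6 + 5
6 = 1 × 5 + 1
5 = 5 × 1 + 0
Continued fraction: [3; 1, 4, 1, 1, 5]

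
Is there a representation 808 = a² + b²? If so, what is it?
18² + 22² (a=18, b=22)

Factorization: 808 = 2^3 × 101
By Fermat: n is sum of two squares iff every prime p ≡ 3 (mod 4) appears to even power.
All primes ≡ 3 (mod 4) appear to even power.
Search a = 0, 1, 2, … for 808 - a² a perfect square: first hit at a = 18: 808 - 324 = 484 = 22².
808 = 18² + 22² = 324 + 484 ✓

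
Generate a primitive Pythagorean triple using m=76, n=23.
(5247, 3496, 6305)

Euclid's formula: a = m² - n², b = 2mn, c = m² + n²
m = 76, n = 23
a = 76² - 23² = 5776 - 529 = 5247
b = 2 × 76 × 23 = 3496
c = 76² + 23² = 5776 + 529 = 6305
Verification: 5247² + 3496² = 27531009 + 12222016 = 39753025 = 6305² ✓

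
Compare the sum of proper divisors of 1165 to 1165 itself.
deficient

Proper divisors of 1165: sum = 1 + 5 + 233 = 239
Since 239 < 1165, 1165 is deficient.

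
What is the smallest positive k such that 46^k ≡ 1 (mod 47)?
2

47 is prime, so ord(46) divides φ(47) = 46.
Divisors of 46: 1, 2, 23, 46.
Repeated squaring: 46^1 ≡ 46, 46^2 ≡ 1, 46^4 ≡ 1, 46^8 ≡ 1, 46^16 ≡ 1, 46^32 ≡ 1 (mod 47).
Test 46^d mod 47 for each divisor d in increasing order:
46^1 ≡ 46
46^2 ≡ 1  ← first divisor giving 1
The order is 2.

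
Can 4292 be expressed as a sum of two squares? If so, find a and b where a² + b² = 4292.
14² + 64² (a=14, b=64)

Factorization: 4292 = 2^2 × 29 × 37
By Fermat: n is sum of two squares iff every prime p ≡ 3 (mod 4) appears to even power.
All primes ≡ 3 (mod 4) appear to even power.
Search a = 0, 1, 2, … for 4292 - a² a perfect square: first hit at a = 14: 4292 - 196 = 4096 = 64².
4292 = 14² + 64² = 196 + 4096 ✓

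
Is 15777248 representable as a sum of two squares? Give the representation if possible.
Not possible

Factorization: 15777248 = 2^5 × 79^3
By Fermat: n is sum of two squares iff every prime p ≡ 3 (mod 4) appears to even power.
Prime(s) ≡ 3 (mod 4) with odd exponent: [(79, 3)]
Therefore 15777248 cannot be expressed as a² + b².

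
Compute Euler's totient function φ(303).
200

303 = 3 × 101
φ(n) = n × ∏(1 - 1/p) for each prime p dividing n
φ(303) = 303 × (1 - 1/3) × (1 - 1/101) = 200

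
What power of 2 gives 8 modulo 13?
3

Baby-step giant-step with step n = ⌈√13⌉ = 4.
Baby steps 2^j mod 13 (j:value) for j=0..3: 0:1, 1:2, 2:4, 3:8.
h = 8 is already in the table at j=3, so x = 3.
Check: 2^3 ≡ 8 (mod 13).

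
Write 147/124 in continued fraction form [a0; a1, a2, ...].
[1; 5, 2, 1, 1, 4]

Euclidean algorithm steps:
147 = 1 × 124 + 23
124 = 5 × 23 + 9
23 = 2 × 9 + 5
9 = 1 × 5 + 4
5 = 1 × 4 + 1
4 = 4 × 1 + 0
Continued fraction: [1; 5, 2, 1, 1, 4]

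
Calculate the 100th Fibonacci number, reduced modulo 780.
675

Matrix identity: Q^n = [[F_(n+1), F_n], [F_n, F_(n-1)]] with Q = [[1,1],[1,0]].
n = 100 = 1100100₂. Square-and-multiply, entries mod 780:
Q^1 = [[1,1],[1,0]]
Q^3 = (Q^1)²·Q = [[3,2],[2,1]]
Q^6 = (Q^3)² = [[13,8],[8,5]]
Q^12 = (Q^6)² = [[233,144],[144,89]]
Q^25 = (Q^12)²·Q = [[493,145],[145,348]]
Q^50 = (Q^25)² = [[434,265],[265,169]]
Q^100 = (Q^50)² = [[401,675],[675,506]]
F_100 mod 780 = Q^100[0][1] = 675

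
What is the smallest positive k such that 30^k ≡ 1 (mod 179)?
178

179 is prime, so ord(30) divides φ(179) = 178.
Divisors of 178: 1, 2, 89, 178.
Repeated squaring: 30^1 ≡ 30, 30^2 ≡ 5, 30^4 ≡ 25, 30^8 ≡ 88, 30^16 ≡ 47, 30^32 ≡ 61, 30^64 ≡ 141, 30^128 ≡ 12 (mod 179).
Test 30^d mod 179 for each divisor d in increasing order:
30^1 ≡ 30
30^2 ≡ 5
30^89 = 30^64·30^16·30^8·30^1 ≡ 178
30^178 = 30^128·30^32·30^16·30^2 ≡ 1  ← first divisor giving 1
The order is 178.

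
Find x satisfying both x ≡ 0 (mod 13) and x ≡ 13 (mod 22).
13

Using Chinese Remainder Theorem:
M = 13 × 22 = 286
M1 = 22, M2 = 13
y1 = 22^(-1) mod 13 = 3
y2 = 13^(-1) mod 22 = 17
x = (0×22×3 + 13×13×17) mod 286 = 13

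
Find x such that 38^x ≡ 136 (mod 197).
106

Baby-step giant-step with step n = ⌈√197⌉ = 15.
Baby steps 38^j mod 197 (j:value) for j=0..14: 0:1, 1:38, 2:65, 3:106, 4:88, 5:192, 6:7, 7:69, 8:61, 9:151, 10:25, 11:162, 12:49, 13:89, 14:33.
Giant-step multiplier: 38^(-15) ≡ 38^(196-15) = 38^181 ≡ 52 (mod 197).
Giant steps γ_i = 136·52^i mod 197: γ_0=136, γ_1=177, γ_2=142, γ_3=95, γ_4=15, γ_5=189, γ_6=175, γ_7=38 (in table at j=1).
x = i·n + j = 7·15 + 1 = 106.
Check: 38^106 ≡ 136 (mod 197).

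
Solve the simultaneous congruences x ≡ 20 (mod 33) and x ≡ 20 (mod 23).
20

Using Chinese Remainder Theorem:
M = 33 × 23 = 759
M1 = 23, M2 = 33
y1 = 23^(-1) mod 33 = 23
y2 = 33^(-1) mod 23 = 7
x = (20×23×23 + 20×33×7) mod 759 = 20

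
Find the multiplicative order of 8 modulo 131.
130

131 is prime, so ord(8) divides φ(131) = 130.
Divisors of 130: 1, 2, 5, 10, 13, 26, 65, 130.
Repeated squaring: 8^1 ≡ 8, 8^2 ≡ 64, 8^4 ≡ 35, 8^8 ≡ 46, 8^16 ≡ 20, 8^32 ≡ 7, 8^64 ≡ 49, 8^128 ≡ 43 (mod 131).
Test 8^d mod 131 for each divisor d in increasing order:
8^1 ≡ 8
8^2 ≡ 64
8^5 = 8^4·8^1 ≡ 18
8^10 = 8^8·8^2 ≡ 62
8^13 = 8^8·8^4·8^1 ≡ 42
8^26 = 8^16·8^8·8^2 ≡ 61
8^65 = 8^64·8^1 ≡ 130
8^130 = 8^128·8^2 ≡ 1  ← first divisor giving 1
The order is 130.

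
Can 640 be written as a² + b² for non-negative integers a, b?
8² + 24² (a=8, b=24)

Factorization: 640 = 2^7 × 5
By Fermat: n is sum of two squares iff every prime p ≡ 3 (mod 4) appears to even power.
All primes ≡ 3 (mod 4) appear to even power.
Search a = 0, 1, 2, … for 640 - a² a perfect square: first hit at a = 8: 640 - 64 = 576 = 24².
640 = 8² + 24² = 64 + 576 ✓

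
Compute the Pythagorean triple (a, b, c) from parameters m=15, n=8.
(161, 240, 289)

Euclid's formula: a = m² - n², b = 2mn, c = m² + n²
m = 15, n = 8
a = 15² - 8² = 225 - 64 = 161
b = 2 × 15 × 8 = 240
c = 15² + 8² = 225 + 64 = 289
Verification: 161² + 240² = 25921 + 57600 = 83521 = 289² ✓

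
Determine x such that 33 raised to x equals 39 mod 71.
65

Baby-step giant-step with step n = ⌈√71⌉ = 9.
Baby steps 33^j mod 71 (j:value) for j=0..8: 0:1, 1:33, 2:24, 3:11, 4:8, 5:51, 6:50, 7:17, 8:64.
Giant-step multiplier: 33^(-9) ≡ 33^(70-9) = 33^61 ≡ 67 (mod 71).
Giant steps γ_i = 39·67^i mod 71: γ_0=39, γ_1=57, γ_2=56, γ_3=60, γ_4=44, γ_5=37, γ_6=65, γ_7=24 (in table at j=2).
x = i·n + j = 7·9 + 2 = 65.
Check: 33^65 ≡ 39 (mod 71).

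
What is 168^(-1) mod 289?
246

gcd(168, 289) = 1, so the inverse exists.
Extended Euclidean algorithm on (289, 168):
289 = 1 × 168 + 121  ⟹  121 = (1)·289 + (-1)·168
168 = 1 × 121 + 47  ⟹  47 = (-1)·289 + (2)·168
121 = 2 × 47 + 27  ⟹  27 = (3)·289 + (-5)·168
47 = 1 × 27 + 20  ⟹  20 = (-4)·289 + (7)·168
27 = 1 × 20 + 7  ⟹  7 = (7)·289 + (-12)·168
20 = 2 × 7 + 6  ⟹  6 = (-18)·289 + (31)·168
7 = 1 × 6 + 1  ⟹  1 = (25)·289 + (-43)·168
So (-43)·168 ≡ 1 (mod 289), i.e. 168^(-1) ≡ -43 ≡ 246 (mod 289).
Check: 168 × 246 = 41328 ≡ 1 (mod 289)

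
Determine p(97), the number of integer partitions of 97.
133230930

p(n) counts ways to write n as a sum of positive integers (order ignored).
Euler's pentagonal recurrence: p(k) = p(k-1) + p(k-2) - p(k-5) - p(k-7) + p(k-12) + p(k-15) - ... (offsets j(3j∓1)/2, signs ++--, p(0)=1, p(<0)=0).
DP table for k = 0..96: p(0)=1, p(1)=1, p(2)=2, p(3)=3, p(4)=5, p(5)=7, p(6)=11, p(7)=15, p(8)=22, p(9)=30, p(10)=42, p(11)=56, p(12)=77, p(13)=101, p(14)=135, p(15)=176, p(16)=231, p(17)=297, p(18)=385, p(19)=490, p(20)=627, p(21)=792, p(22)=1002, p(23)=1255, p(24)=1575, p(25)=1958, p(26)=2436, p(27)=3010, p(28)=3718, p(29)=4565, p(30)=5604, p(31)=6842, p(32)=8349, p(33)=10143, p(34)=12310, p(35)=14883, p(36)=17977, p(37)=21637, p(38)=26015, p(39)=31185, p(40)=37338, p(41)=44583, p(42)=53174, p(43)=63261, p(44)=75175, p(45)=89134, p(46)=105558, p(47)=124754, p(48)=147273, p(49)=173525, p(50)=204226, p(51)=239943, p(52)=281589, p(53)=329931, p(54)=386155, p(55)=451276, p(56)=526823, p(57)=614154, p(58)=715220, p(59)=831820, p(60)=966467, p(61)=1121505, p(62)=1300156, p(63)=1505499, p(64)=1741630, p(65)=2012558, p(66)=2323520, p(67)=2679689, p(68)=3087735, p(69)=3554345, p(70)=4087968, p(71)=4697205, p(72)=5392783, p(73)=6185689, p(74)=7089500, p(75)=8118264, p(76)=9289091, p(77)=10619863, p(78)=12132164, p(79)=13848650, p(80)=15796476, p(81)=18004327, p(82)=20506255, p(83)=23338469, p(84)=26543660, p(85)=30167357, p(86)=34262962, p(87)=38887673, p(88)=44108109, p(89)=49995925, p(90)=56634173, p(91)=64112359, p(92)=72533807, p(93)=82010177, p(94)=92669720, p(95)=104651419, p(96)=118114304.
Final step: p(97) = p(96) + p(95) - p(92) - p(90) + p(85) + p(82) - p(75) - p(71) + p(62) + p(57) - p(46) - p(40) + p(27) + p(20) - p(5)
= 118114304 + 104651419 - 72533807 - 56634173 + 30167357 + 20506255 - 8118264 - 4697205 + 1300156 + 614154 - 105558 - 37338 + 3010 + 627 - 7
= 133230930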